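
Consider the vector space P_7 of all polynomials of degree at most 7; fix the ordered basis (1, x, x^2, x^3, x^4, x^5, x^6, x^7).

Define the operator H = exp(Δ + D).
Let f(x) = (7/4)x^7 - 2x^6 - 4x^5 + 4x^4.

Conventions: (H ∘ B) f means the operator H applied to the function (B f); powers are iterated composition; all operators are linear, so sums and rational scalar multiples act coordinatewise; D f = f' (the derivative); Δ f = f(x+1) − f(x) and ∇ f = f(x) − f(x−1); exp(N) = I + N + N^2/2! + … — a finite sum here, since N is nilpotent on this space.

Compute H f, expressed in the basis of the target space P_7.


order-1 term: (49/2)x^6 + (51/4)x^5 - (35/4)x^4 + (53/4)x^3 - (37/4)x^2 - (15/4)x - 1/4
order-2 term: 147x^5 + (495/2)x^4 + (1095/4)x^3 + 261x^2 + (357/4)x + 25/2
order-3 term: 490x^4 + 1150x^3 + (3065/2)x^2 + (4787/4)x + 1477/4
order-4 term: 980x^3 + 2460x^2 + 2885x + 2783/2
order-5 term: 1176x^2 + 2556x + 1842
order-6 term: 784x + 1048
order-7 term: 224
the series for exp(Δ + D) f terminates at order 7
exp(Δ + D) f = (7/4)x^7 + (45/2)x^6 + (623/4)x^5 + (2931/4)x^4 + 2417x^3 + (21681/4)x^2 + (30029/4)x + 4887

the image equals g(x) = (7/4)x^7 + (45/2)x^6 + (623/4)x^5 + (2931/4)x^4 + 2417x^3 + (21681/4)x^2 + (30029/4)x + 4887


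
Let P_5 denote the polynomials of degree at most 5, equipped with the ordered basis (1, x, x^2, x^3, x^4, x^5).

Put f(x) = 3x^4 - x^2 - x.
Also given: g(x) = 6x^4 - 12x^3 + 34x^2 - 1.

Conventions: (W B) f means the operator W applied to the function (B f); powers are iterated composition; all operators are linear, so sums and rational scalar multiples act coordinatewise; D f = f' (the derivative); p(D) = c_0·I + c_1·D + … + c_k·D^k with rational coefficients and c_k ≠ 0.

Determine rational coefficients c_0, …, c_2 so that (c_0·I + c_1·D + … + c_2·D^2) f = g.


D^0 f = 3x^4 - x^2 - x
D^1 f = 12x^3 - 2x - 1
D^2 f = 36x^2 - 2
matching coefficients of g against c_0 f + c_1 Df + … from the top degree down determines the c_i
solution: c_0 = 2, c_1 = -1, c_2 = 1

c_0 = 2, c_1 = -1, c_2 = 1


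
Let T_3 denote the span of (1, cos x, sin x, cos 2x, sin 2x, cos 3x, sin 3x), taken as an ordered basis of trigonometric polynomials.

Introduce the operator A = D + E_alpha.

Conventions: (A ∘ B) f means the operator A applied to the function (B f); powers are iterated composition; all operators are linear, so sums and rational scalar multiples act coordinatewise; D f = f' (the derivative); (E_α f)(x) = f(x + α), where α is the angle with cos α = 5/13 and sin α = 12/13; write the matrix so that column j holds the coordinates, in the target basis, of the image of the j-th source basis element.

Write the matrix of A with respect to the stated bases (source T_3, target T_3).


the matrix is [[1, 0, 0, 0, 0, 0, 0]; [0, 5/13, 25/13, 0, 0, 0, 0]; [0, -25/13, 5/13, 0, 0, 0, 0]; [0, 0, 0, -119/169, 458/169, 0, 0]; [0, 0, 0, -458/169, -119/169, 0, 0]; [0, 0, 0, 0, 0, -2035/2197, 5763/2197]; [0, 0, 0, 0, 0, -5763/2197, -2035/2197]] (rows listed top to bottom)

image of 1: 1
image of cos x: (5/13)cos x - (25/13)sin x
image of sin x: (25/13)cos x + (5/13)sin x
image of cos 2x: -(119/169)cos 2x - (458/169)sin 2x
image of sin 2x: (458/169)cos 2x - (119/169)sin 2x
image of cos 3x: -(2035/2197)cos 3x - (5763/2197)sin 3x
image of sin 3x: (5763/2197)cos 3x - (2035/2197)sin 3x
each image's coordinates form column j of the matrix


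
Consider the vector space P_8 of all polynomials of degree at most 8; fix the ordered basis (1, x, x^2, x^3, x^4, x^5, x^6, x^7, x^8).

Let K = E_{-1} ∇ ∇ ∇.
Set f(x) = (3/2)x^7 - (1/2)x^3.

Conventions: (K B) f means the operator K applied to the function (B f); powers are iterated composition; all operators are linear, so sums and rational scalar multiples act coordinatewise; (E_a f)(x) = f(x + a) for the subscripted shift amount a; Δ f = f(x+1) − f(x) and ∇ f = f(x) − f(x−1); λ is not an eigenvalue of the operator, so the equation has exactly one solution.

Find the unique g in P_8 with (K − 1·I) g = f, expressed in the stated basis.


the image equals g(x) = -(3/2)x^7 - 315x^4 + (6301/2)x^3 - 12285x^2 + 14490x + 22494

write g with unknown coordinates in the stated basis and equate coefficients in (K − 1·I) g = f
solving from the highest basis element down gives g = -(3/2)x^7 - 315x^4 + (6301/2)x^3 - 12285x^2 + 14490x + 22494
check: K g = -315x^4 + 3150x^3 - 12285x^2 + 14490x + 22494
so K g − 1·g = (3/2)x^7 - (1/2)x^3 = f ✓


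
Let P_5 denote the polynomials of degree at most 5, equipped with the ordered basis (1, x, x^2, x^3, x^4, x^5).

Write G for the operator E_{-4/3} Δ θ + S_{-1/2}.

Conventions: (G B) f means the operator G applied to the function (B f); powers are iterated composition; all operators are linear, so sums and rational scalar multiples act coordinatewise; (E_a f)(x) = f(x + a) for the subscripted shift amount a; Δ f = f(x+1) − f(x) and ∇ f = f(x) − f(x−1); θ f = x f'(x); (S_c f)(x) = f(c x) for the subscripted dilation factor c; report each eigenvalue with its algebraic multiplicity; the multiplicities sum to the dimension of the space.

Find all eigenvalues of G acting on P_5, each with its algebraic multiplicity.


image of 1: 1
image of x: -(1/2)x + 1
image of x^2: (1/4)x^2 + 4x - 10/3
image of x^3: -(1/8)x^3 + 9x^2 - 15x + 7
image of x^4: (1/16)x^4 + 16x^3 - 40x^2 + (112/3)x - 340/27
image of x^5: -(1/32)x^5 + 25x^4 - (250/3)x^3 + (350/3)x^2 - (2125/27)x + 1705/81
the matrix is upper triangular; its diagonal is (1, -1/2, 1/4, -1/8, 1/16, -1/32)
for a triangular matrix the eigenvalues are the diagonal entries, with algebraic multiplicity their repetition count

λ = -1/2 (multiplicity 1), λ = -1/8 (multiplicity 1), λ = -1/32 (multiplicity 1), λ = 1/16 (multiplicity 1), λ = 1/4 (multiplicity 1), λ = 1 (multiplicity 1)


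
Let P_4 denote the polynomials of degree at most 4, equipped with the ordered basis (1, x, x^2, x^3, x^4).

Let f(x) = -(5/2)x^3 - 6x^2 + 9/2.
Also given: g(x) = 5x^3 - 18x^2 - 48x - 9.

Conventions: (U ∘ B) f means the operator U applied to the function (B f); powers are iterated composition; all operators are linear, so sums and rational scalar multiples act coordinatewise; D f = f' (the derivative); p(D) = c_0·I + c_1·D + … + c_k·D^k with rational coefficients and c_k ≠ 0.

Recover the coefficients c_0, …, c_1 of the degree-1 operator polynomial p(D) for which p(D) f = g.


D^0 f = -(5/2)x^3 - 6x^2 + 9/2
D^1 f = -(15/2)x^2 - 12x
matching coefficients of g against c_0 f + c_1 Df + … from the top degree down determines the c_i
solution: c_0 = -2, c_1 = 4

p(D) = -2·I + 4·D, i.e. c_0 = -2, c_1 = 4


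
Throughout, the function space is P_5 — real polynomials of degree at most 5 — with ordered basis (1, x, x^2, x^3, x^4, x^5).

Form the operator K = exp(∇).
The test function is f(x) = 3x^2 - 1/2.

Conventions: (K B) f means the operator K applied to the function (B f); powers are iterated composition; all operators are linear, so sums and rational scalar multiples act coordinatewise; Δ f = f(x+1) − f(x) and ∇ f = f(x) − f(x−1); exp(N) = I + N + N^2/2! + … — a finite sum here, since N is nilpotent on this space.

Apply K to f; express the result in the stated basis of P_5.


order-1 term: 6x - 3
order-2 term: 3
the series for exp(∇) f terminates at order 2
exp(∇) f = 3x^2 + 6x - 1/2

g(x) = 3x^2 + 6x - 1/2


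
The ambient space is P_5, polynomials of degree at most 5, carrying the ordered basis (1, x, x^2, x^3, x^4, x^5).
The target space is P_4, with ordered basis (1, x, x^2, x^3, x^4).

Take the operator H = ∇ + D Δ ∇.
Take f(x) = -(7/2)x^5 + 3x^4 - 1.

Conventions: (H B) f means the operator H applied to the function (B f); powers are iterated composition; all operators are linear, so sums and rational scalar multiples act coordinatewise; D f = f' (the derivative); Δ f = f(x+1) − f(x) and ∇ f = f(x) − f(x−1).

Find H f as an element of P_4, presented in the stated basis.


∇ f = -(35/2)x^4 + 47x^3 - 53x^2 + (59/2)x - 13/2
∇ f = -(35/2)x^4 + 47x^3 - 53x^2 + (59/2)x - 13/2
Δ ∇ f = -70x^3 + 36x^2 - 35x + 6
D Δ ∇ f = -210x^2 + 72x - 35
(∇ + D Δ ∇) f = -(35/2)x^4 + 47x^3 - 263x^2 + (203/2)x - 83/2

g(x) = -(35/2)x^4 + 47x^3 - 263x^2 + (203/2)x - 83/2


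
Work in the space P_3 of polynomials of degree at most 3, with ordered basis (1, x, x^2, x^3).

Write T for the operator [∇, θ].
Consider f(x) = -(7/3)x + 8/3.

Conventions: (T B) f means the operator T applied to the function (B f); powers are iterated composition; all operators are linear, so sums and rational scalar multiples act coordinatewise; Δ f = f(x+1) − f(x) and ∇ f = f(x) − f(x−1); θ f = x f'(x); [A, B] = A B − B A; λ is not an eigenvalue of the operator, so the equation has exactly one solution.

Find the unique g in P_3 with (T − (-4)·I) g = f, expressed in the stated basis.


write g with unknown coordinates in the stated basis and equate coefficients in (T − (-4)·I) g = f
solving from the highest basis element down gives g = -(7/12)x + 13/16
check: T g = -7/12
so T g − (-4)·g = -(7/3)x + 8/3 = f ✓

g(x) = -(7/12)x + 13/16


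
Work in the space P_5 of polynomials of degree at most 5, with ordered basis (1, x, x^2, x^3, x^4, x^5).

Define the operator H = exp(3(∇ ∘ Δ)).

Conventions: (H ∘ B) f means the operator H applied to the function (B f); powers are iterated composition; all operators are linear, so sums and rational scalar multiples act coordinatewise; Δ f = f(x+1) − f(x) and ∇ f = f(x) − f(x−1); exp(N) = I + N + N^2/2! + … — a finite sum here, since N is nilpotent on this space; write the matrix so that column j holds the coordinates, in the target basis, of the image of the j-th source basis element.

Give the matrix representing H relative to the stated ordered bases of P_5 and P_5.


image of 1: 1
image of x: x
image of x^2: x^2 + 6
image of x^3: x^3 + 18x
image of x^4: x^4 + 36x^2 + 114
image of x^5: x^5 + 60x^3 + 570x
each image's coordinates form column j of the matrix

the matrix is [[1, 0, 6, 0, 114, 0]; [0, 1, 0, 18, 0, 570]; [0, 0, 1, 0, 36, 0]; [0, 0, 0, 1, 0, 60]; [0, 0, 0, 0, 1, 0]; [0, 0, 0, 0, 0, 1]] (rows listed top to bottom)


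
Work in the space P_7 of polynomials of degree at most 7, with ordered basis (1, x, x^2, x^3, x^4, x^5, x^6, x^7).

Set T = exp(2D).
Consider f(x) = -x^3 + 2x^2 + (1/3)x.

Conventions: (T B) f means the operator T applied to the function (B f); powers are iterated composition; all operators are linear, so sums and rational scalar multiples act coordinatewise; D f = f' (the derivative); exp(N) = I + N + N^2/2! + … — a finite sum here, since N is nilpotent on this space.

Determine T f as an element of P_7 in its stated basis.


the image equals g(x) = -x^3 - 4x^2 - (11/3)x + 2/3

order-1 term: -6x^2 + 8x + 2/3
order-2 term: -12x + 8
order-3 term: -8
the series for exp(2D) f terminates at order 3
exp(2D) f = -x^3 - 4x^2 - (11/3)x + 2/3


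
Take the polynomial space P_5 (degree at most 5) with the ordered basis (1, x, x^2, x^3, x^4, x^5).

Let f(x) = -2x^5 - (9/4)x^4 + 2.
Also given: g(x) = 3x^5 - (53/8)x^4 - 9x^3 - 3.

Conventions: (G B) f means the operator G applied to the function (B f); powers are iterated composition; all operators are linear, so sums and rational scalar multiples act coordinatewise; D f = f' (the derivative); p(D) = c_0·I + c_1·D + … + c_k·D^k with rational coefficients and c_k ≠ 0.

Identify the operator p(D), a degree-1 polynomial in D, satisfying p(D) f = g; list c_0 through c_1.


D^0 f = -2x^5 - (9/4)x^4 + 2
D^1 f = -10x^4 - 9x^3
matching coefficients of g against c_0 f + c_1 Df + … from the top degree down determines the c_i
solution: c_0 = -3/2, c_1 = 1

c_0 = -3/2, c_1 = 1


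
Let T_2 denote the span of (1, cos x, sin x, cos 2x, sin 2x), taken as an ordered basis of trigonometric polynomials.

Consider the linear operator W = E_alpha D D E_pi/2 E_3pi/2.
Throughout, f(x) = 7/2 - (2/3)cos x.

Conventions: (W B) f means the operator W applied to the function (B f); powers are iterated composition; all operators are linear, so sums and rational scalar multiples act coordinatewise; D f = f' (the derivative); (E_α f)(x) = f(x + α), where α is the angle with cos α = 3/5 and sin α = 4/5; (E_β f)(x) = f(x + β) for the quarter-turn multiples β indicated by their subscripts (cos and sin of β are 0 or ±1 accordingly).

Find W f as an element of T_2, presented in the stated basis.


E_3pi/2 f = 7/2 - (2/3)sin x
E_pi/2 E_3pi/2 f = 7/2 - (2/3)cos x
D E_pi/2 E_3pi/2 f = (2/3)sin x
D D E_pi/2 E_3pi/2 f = (2/3)cos x
E_alpha D D E_pi/2 E_3pi/2 f = (2/5)cos x - (8/15)sin x

the image equals g(x) = (2/5)cos x - (8/15)sin x


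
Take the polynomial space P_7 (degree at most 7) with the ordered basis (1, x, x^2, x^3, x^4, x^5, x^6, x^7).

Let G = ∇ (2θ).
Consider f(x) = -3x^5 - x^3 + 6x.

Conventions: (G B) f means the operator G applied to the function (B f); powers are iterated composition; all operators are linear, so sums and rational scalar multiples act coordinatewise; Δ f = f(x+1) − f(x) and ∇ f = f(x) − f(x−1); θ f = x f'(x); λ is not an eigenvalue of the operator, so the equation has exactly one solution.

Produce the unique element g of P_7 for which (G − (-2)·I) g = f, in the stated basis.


write g with unknown coordinates in the stated basis and equate coefficients in (G − (-2)·I) g = f
solving from the highest basis element down gives g = -(3/2)x^5 + (75/2)x^4 - (1351/2)x^3 + (14109/2)x^2 - 34932x + 51225
check: G g = -75x^4 + 1350x^3 - 14109x^2 + 69870x - 102450
so G g − (-2)·g = -3x^5 - x^3 + 6x = f ✓

the result is g(x) = -(3/2)x^5 + (75/2)x^4 - (1351/2)x^3 + (14109/2)x^2 - 34932x + 51225


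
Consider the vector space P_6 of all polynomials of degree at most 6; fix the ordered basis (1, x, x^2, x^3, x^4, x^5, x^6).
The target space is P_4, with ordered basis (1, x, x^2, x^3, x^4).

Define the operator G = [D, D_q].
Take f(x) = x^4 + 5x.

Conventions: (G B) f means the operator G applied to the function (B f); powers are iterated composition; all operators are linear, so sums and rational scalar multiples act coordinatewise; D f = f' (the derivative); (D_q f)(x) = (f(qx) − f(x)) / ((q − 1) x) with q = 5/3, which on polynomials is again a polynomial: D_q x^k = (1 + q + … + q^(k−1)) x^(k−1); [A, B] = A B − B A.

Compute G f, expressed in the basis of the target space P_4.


the image equals g(x) = (76/9)x^2

D_q f = (272/27)x^3 + 5
D D_q f = (272/9)x^2
D f = 4x^3 + 5
D_q D f = (196/9)x^2
[D, D_q] f = (76/9)x^2


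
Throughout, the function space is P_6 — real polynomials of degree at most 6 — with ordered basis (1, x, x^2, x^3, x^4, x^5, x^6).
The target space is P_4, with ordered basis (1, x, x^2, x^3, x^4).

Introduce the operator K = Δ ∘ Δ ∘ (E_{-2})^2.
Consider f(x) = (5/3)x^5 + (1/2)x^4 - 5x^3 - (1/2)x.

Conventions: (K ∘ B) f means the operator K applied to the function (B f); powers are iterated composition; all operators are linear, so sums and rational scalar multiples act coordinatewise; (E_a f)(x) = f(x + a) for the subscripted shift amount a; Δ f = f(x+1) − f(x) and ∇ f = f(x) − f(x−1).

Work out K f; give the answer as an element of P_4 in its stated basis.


g(x) = (100/3)x^3 - 294x^2 + (2552/3)x - 805

E_{-2} f = (5/3)x^5 - (97/6)x^4 + (173/3)x^3 - (274/3)x^2 + (341/6)x - 13/3
E_{-2} E_{-2} f = (5/3)x^5 - (197/6)x^4 + (761/3)x^3 - (2876/3)x^2 + (10589/6)x - 3770/3
Δ (E_{-2})^2 f = (25/3)x^4 - (344/3)x^3 + (1742/3)x^2 - (3838/3)x + 3086/3
Δ Δ (E_{-2})^2 f = (100/3)x^3 - 294x^2 + (2552/3)x - 805


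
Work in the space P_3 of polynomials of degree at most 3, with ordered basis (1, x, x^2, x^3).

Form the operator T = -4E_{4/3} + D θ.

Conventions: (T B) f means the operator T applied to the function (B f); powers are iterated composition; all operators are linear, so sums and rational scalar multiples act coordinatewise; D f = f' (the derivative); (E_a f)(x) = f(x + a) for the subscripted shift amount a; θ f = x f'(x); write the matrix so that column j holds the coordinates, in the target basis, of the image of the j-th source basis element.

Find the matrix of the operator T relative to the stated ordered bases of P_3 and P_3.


image of 1: -4
image of x: -4x - 13/3
image of x^2: -4x^2 - (20/3)x - 64/9
image of x^3: -4x^3 - 7x^2 - (64/3)x - 256/27
each image's coordinates form column j of the matrix

the matrix is [[-4, -13/3, -64/9, -256/27]; [0, -4, -20/3, -64/3]; [0, 0, -4, -7]; [0, 0, 0, -4]] (rows listed top to bottom)


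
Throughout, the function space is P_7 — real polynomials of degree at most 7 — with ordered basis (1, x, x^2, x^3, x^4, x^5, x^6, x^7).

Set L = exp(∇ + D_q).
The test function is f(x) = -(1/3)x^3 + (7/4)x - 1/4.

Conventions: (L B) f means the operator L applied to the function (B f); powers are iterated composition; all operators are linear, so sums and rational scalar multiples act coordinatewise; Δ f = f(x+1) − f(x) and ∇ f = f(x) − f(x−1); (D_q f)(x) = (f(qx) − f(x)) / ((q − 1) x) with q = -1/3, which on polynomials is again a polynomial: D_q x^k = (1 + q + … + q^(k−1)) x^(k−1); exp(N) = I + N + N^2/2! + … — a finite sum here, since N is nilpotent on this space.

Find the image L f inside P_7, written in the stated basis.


order-1 term: -(34/27)x^2 + x + 19/6
order-2 term: -(136/81)x + 44/27
order-3 term: -272/243
the series for exp(∇ + D_q) f terminates at order 3
exp(∇ + D_q) f = -(1/3)x^3 - (34/27)x^2 + (347/324)x + 3331/972

the image equals g(x) = -(1/3)x^3 - (34/27)x^2 + (347/324)x + 3331/972


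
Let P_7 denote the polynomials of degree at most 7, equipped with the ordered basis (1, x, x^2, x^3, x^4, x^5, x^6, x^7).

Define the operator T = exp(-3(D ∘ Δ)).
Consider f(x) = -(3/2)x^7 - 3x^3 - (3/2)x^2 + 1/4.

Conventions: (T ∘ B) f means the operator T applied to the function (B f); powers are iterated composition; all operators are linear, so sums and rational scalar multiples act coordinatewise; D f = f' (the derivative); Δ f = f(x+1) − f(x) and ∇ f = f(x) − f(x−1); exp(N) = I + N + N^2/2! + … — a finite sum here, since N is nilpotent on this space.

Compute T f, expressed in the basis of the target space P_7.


the image equals g(x) = -(3/2)x^7 + 189x^5 + (945/2)x^4 - 5043x^3 - 16539x^2 + 14418x + 170371/4

order-1 term: 189x^5 + (945/2)x^4 + 630x^3 + (945/2)x^2 + 243x + 135/2
order-2 term: -5670x^3 - 17010x^2 - 19845x - 8505
order-3 term: 34020x + 51030
the series for exp(-3(D ∘ Δ)) f terminates at order 3
exp(-3(D ∘ Δ)) f = -(3/2)x^7 + 189x^5 + (945/2)x^4 - 5043x^3 - 16539x^2 + 14418x + 170371/4


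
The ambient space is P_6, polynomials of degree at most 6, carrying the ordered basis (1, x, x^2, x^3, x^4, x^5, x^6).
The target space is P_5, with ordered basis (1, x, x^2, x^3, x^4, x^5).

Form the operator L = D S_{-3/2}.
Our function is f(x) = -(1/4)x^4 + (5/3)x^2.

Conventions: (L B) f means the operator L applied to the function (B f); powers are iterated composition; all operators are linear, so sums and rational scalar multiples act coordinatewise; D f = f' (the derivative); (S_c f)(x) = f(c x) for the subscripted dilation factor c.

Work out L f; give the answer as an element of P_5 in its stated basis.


the image equals g(x) = -(81/16)x^3 + (15/2)x

S_{-3/2} f = -(81/64)x^4 + (15/4)x^2
D S_{-3/2} f = -(81/16)x^3 + (15/2)x


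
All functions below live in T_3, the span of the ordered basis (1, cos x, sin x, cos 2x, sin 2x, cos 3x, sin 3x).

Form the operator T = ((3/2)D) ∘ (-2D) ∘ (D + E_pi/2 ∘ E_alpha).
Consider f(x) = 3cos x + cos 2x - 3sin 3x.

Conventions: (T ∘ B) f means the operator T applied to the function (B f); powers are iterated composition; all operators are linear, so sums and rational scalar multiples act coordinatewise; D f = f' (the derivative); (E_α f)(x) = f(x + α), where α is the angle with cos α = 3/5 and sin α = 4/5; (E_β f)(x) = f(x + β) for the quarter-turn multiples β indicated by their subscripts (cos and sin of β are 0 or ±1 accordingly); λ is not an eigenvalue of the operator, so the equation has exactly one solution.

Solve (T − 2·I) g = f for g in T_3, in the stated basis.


the image equals g(x) = -(33/106)cos x + (18/53)sin x + (17/1970)cos 2x + (78/985)sin 2x + (9963/354689)cos 3x - (1407/709378)sin 3x

write g with unknown coordinates in the stated basis and equate coefficients in (T − 2·I) g = f
solving from the highest basis element down gives g = -(33/106)cos x + (18/53)sin x + (17/1970)cos 2x + (78/985)sin 2x + (9963/354689)cos 3x - (1407/709378)sin 3x
check: T g = (126/53)cos x + (36/53)sin x + (1002/985)cos 2x + (156/985)sin 2x + (19926/354689)cos 3x - (1065474/354689)sin 3x
so T g − 2·g = 3cos x + cos 2x - 3sin 3x = f ✓


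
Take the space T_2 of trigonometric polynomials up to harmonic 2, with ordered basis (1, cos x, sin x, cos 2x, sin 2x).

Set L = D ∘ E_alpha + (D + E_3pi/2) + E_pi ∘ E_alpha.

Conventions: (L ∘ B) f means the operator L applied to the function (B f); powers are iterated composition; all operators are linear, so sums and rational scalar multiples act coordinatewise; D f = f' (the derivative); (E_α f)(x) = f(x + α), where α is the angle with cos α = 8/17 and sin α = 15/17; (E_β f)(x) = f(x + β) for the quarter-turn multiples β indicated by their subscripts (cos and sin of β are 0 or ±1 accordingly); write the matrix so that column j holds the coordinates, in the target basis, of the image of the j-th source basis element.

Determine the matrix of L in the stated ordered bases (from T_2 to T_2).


the matrix is [[2, 0, 0, 0, 0]; [0, -23/17, -7/17, 0, 0]; [0, 7/17, -23/17, 0, 0]; [0, 0, 0, -930/289, 496/289]; [0, 0, 0, -496/289, -930/289]] (rows listed top to bottom)

image of 1: 2
image of cos x: -(23/17)cos x + (7/17)sin x
image of sin x: -(7/17)cos x - (23/17)sin x
image of cos 2x: -(930/289)cos 2x - (496/289)sin 2x
image of sin 2x: (496/289)cos 2x - (930/289)sin 2x
each image's coordinates form column j of the matrix


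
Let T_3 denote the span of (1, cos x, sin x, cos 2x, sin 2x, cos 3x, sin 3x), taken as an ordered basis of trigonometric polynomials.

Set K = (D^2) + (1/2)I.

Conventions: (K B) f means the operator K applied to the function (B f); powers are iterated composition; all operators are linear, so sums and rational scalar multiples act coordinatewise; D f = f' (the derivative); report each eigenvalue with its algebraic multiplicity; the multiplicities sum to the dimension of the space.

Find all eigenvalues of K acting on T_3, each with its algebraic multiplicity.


λ = -17/2 (multiplicity 2), λ = -7/2 (multiplicity 2), λ = -1/2 (multiplicity 2), λ = 1/2 (multiplicity 1)

image of 1: 1/2
image of cos x: -(1/2)cos x
image of sin x: -(1/2)sin x
image of cos 2x: -(7/2)cos 2x
image of sin 2x: -(7/2)sin 2x
image of cos 3x: -(17/2)cos 3x
image of sin 3x: -(17/2)sin 3x
the matrix is diagonal; its diagonal is (1/2, -1/2, -1/2, -7/2, -7/2, -17/2, -17/2)
for a triangular matrix the eigenvalues are the diagonal entries, with algebraic multiplicity their repetition count


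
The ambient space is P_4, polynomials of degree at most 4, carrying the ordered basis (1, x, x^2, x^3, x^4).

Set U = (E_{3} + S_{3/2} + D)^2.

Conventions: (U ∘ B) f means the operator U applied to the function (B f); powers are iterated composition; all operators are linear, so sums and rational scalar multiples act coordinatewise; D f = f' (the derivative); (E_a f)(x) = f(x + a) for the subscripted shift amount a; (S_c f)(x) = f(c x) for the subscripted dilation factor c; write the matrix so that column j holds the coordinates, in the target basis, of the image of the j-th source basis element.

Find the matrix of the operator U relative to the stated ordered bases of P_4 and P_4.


the matrix is [[4, 18, 317/4, 3105/8, 32049/16]; [0, 25/4, 46, 2253/8, 7155/4]; [0, 0, 169/16, 183/2, 5559/8]; [0, 0, 0, 1225/64, 167]; [0, 0, 0, 0, 9409/256]] (rows listed top to bottom)

image of 1: 4
image of x: (25/4)x + 18
image of x^2: (169/16)x^2 + 46x + 317/4
image of x^3: (1225/64)x^3 + (183/2)x^2 + (2253/8)x + 3105/8
image of x^4: (9409/256)x^4 + 167x^3 + (5559/8)x^2 + (7155/4)x + 32049/16
each image's coordinates form column j of the matrix


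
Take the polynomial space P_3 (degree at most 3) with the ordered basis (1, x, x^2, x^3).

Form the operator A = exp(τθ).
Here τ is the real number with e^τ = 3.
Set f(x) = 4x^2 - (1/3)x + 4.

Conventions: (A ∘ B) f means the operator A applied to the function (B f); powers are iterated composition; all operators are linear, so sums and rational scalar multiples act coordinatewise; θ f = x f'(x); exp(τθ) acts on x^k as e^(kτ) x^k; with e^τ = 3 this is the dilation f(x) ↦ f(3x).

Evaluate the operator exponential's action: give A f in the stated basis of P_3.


exp(τθ) x^k = e^(kτ) x^k; with e^τ = 3 this sends x^k to 3^k x^k
x ↦ 3 x
x^2 ↦ 9 x^2
applying this coordinatewise to f: exp(τθ) f = 36x^2 - x + 4

g(x) = 36x^2 - x + 4


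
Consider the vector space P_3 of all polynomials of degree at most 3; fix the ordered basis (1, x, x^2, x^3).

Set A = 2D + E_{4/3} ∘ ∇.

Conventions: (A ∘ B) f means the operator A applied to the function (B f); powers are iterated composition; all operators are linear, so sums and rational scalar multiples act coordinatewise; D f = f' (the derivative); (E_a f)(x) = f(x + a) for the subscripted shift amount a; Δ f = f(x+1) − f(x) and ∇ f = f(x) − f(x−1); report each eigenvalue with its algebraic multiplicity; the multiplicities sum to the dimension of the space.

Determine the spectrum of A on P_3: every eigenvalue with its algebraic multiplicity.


image of 1: 0
image of x: 3
image of x^2: 6x + 5/3
image of x^3: 9x^2 + 5x + 7/3
the matrix is upper triangular; its diagonal is (0, 0, 0, 0)
for a triangular matrix the eigenvalues are the diagonal entries, with algebraic multiplicity their repetition count

λ = 0 (multiplicity 4)


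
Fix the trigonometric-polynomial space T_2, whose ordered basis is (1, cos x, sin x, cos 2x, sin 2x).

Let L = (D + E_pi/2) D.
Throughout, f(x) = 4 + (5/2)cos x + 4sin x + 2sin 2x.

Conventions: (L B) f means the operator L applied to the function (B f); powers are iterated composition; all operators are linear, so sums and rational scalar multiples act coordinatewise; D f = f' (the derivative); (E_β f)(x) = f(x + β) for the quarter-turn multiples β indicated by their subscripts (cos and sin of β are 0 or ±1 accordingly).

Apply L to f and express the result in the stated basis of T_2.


D f = 4cos x - (5/2)sin x + 4cos 2x
D D f = -(5/2)cos x - 4sin x - 8sin 2x
E_pi/2 D f = -(5/2)cos x - 4sin x - 4cos 2x
(D + E_pi/2) D f = -5cos x - 8sin x - 4cos 2x - 8sin 2x

the image equals g(x) = -5cos x - 8sin x - 4cos 2x - 8sin 2x


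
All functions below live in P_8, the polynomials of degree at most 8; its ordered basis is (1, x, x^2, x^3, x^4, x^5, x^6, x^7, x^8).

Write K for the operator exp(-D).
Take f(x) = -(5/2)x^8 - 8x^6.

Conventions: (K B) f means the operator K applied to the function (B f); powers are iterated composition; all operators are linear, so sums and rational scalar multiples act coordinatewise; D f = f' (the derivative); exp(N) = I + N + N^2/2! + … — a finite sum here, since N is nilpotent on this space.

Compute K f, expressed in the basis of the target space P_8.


the image equals g(x) = -(5/2)x^8 + 20x^7 - 78x^6 + 188x^5 - 295x^4 + 300x^3 - 190x^2 + 68x - 21/2

order-1 term: 20x^7 + 48x^5
order-2 term: -70x^6 - 120x^4
order-3 term: 140x^5 + 160x^3
order-4 term: -175x^4 - 120x^2
order-5 term: 140x^3 + 48x
order-6 term: -70x^2 - 8
order-7 term: 20x
order-8 term: -5/2
the series for exp(-D) f terminates at order 8
exp(-D) f = -(5/2)x^8 + 20x^7 - 78x^6 + 188x^5 - 295x^4 + 300x^3 - 190x^2 + 68x - 21/2


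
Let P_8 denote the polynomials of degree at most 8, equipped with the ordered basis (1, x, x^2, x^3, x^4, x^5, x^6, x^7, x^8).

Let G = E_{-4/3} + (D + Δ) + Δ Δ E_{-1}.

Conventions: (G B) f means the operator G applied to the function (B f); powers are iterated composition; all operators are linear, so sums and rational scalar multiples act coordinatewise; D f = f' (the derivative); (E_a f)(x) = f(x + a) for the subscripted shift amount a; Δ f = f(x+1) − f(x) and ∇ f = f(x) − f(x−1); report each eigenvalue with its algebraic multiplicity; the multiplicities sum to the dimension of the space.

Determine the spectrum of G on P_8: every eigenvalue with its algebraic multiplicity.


λ = 1 (multiplicity 9)

image of 1: 1
image of x: x + 2/3
image of x^2: x^2 + (4/3)x + 43/9
image of x^3: x^3 + 2x^2 + (43/3)x - 37/27
image of x^4: x^4 + (8/3)x^3 + (86/3)x^2 - (148/27)x + 499/81
image of x^5: x^5 + (10/3)x^4 + (430/9)x^3 - (370/27)x^2 + (2495/81)x - 781/243
image of x^6: x^6 + 4x^5 + (215/3)x^4 - (740/27)x^3 + (2495/27)x^2 - (1562/81)x + 6283/729
image of x^7: x^7 + (14/3)x^6 + (301/3)x^5 - (1295/27)x^4 + (17465/81)x^3 - (5467/81)x^2 + (43981/729)x - 14197/2187
image of x^8: x^8 + (16/3)x^7 + (1204/9)x^6 - (2072/27)x^5 + (34930/81)x^4 - (43736/243)x^3 + (175924/729)x^2 - (113576/2187)x + 85219/6561
the matrix is upper triangular; its diagonal is (1, 1, 1, 1, 1, 1, 1, 1, 1)
for a triangular matrix the eigenvalues are the diagonal entries, with algebraic multiplicity their repetition count


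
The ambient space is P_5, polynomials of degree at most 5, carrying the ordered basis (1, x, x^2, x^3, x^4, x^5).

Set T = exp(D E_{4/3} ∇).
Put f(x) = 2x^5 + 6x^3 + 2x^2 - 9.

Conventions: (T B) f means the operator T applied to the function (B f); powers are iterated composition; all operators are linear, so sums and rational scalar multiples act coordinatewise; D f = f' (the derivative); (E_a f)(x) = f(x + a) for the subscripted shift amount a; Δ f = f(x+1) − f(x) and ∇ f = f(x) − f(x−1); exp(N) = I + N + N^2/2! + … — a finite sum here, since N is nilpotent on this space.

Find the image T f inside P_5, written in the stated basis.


the result is g(x) = 2x^5 + 46x^3 + 102x^2 + (748/3)x + 6925/27

order-1 term: 40x^3 + 100x^2 + (388/3)x + 1768/27
order-2 term: 120x + 200
the series for exp(D E_{4/3} ∇) f terminates at order 2
exp(D E_{4/3} ∇) f = 2x^5 + 46x^3 + 102x^2 + (748/3)x + 6925/27


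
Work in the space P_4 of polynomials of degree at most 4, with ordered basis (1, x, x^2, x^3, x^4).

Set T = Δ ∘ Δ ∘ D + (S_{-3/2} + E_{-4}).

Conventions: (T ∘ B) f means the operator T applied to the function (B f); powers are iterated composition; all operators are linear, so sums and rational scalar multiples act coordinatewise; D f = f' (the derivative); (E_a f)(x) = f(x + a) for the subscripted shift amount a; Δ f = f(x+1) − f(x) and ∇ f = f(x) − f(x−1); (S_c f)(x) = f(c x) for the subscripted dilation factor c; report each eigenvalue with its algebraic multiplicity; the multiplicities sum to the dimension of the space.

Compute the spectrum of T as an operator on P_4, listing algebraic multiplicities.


λ = -19/8 (multiplicity 1), λ = -1/2 (multiplicity 1), λ = 2 (multiplicity 1), λ = 13/4 (multiplicity 1), λ = 97/16 (multiplicity 1)

image of 1: 2
image of x: -(1/2)x - 4
image of x^2: (13/4)x^2 - 8x + 16
image of x^3: -(19/8)x^3 - 12x^2 + 48x - 58
image of x^4: (97/16)x^4 - 16x^3 + 96x^2 - 232x + 280
the matrix is upper triangular; its diagonal is (2, -1/2, 13/4, -19/8, 97/16)
for a triangular matrix the eigenvalues are the diagonal entries, with algebraic multiplicity their repetition count


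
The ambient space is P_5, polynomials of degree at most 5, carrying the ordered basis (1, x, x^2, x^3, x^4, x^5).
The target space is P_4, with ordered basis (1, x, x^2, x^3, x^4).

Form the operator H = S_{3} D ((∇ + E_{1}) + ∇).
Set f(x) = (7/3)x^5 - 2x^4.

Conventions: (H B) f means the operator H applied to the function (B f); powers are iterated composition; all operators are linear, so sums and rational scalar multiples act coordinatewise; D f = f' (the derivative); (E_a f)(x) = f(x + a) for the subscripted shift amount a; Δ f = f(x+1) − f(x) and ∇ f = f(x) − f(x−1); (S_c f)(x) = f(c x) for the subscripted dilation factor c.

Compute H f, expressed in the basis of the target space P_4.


∇ f = (35/3)x^4 - (94/3)x^3 + (106/3)x^2 - (59/3)x + 13/3
E_{1} f = (7/3)x^5 + (29/3)x^4 + (46/3)x^3 + (34/3)x^2 + (11/3)x + 1/3
(∇ + E_{1}) f = (7/3)x^5 + (64/3)x^4 - 16x^3 + (140/3)x^2 - 16x + 14/3
∇ f = (35/3)x^4 - (94/3)x^3 + (106/3)x^2 - (59/3)x + 13/3
((∇ + E_{1}) + ∇) f = (7/3)x^5 + 33x^4 - (142/3)x^3 + 82x^2 - (107/3)x + 9
D ((∇ + E_{1}) + ∇) f = (35/3)x^4 + 132x^3 - 142x^2 + 164x - 107/3
S_{3} D ((∇ + E_{1}) + ∇) f = 945x^4 + 3564x^3 - 1278x^2 + 492x - 107/3

the result is g(x) = 945x^4 + 3564x^3 - 1278x^2 + 492x - 107/3


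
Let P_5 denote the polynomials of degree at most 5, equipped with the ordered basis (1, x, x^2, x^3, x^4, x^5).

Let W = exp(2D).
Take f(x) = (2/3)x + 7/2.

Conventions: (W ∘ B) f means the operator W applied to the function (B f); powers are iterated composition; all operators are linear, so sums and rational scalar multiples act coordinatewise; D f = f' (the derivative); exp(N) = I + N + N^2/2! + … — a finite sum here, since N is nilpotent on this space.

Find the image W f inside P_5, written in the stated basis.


g(x) = (2/3)x + 29/6

order-1 term: 4/3
the series for exp(2D) f terminates at order 1
exp(2D) f = (2/3)x + 29/6


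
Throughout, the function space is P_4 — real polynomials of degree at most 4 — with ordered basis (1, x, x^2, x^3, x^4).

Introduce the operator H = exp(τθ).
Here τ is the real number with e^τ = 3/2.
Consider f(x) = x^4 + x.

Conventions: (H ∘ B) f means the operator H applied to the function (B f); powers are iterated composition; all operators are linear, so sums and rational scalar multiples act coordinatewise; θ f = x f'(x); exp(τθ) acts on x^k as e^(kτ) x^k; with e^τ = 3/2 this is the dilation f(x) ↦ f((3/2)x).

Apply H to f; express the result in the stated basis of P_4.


the image equals g(x) = (81/16)x^4 + (3/2)x

exp(τθ) x^k = e^(kτ) x^k; with e^τ = 3/2 this sends x^k to (3/2)^k x^k
x ↦ 3/2 x
x^4 ↦ 81/16 x^4
applying this coordinatewise to f: exp(τθ) f = (81/16)x^4 + (3/2)x


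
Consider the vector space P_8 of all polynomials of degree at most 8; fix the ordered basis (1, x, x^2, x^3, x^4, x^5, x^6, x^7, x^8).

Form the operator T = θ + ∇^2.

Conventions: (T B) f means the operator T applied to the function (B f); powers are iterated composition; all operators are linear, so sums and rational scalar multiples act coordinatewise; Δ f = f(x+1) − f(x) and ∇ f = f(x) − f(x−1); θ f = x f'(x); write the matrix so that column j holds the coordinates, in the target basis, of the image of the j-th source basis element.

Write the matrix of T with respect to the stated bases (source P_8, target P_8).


image of 1: 0
image of x: x
image of x^2: 2x^2 + 2
image of x^3: 3x^3 + 6x - 6
image of x^4: 4x^4 + 12x^2 - 24x + 14
image of x^5: 5x^5 + 20x^3 - 60x^2 + 70x - 30
image of x^6: 6x^6 + 30x^4 - 120x^3 + 210x^2 - 180x + 62
image of x^7: 7x^7 + 42x^5 - 210x^4 + 490x^3 - 630x^2 + 434x - 126
image of x^8: 8x^8 + 56x^6 - 336x^5 + 980x^4 - 1680x^3 + 1736x^2 - 1008x + 254
each image's coordinates form column j of the matrix

the matrix is [[0, 0, 2, -6, 14, -30, 62, -126, 254]; [0, 1, 0, 6, -24, 70, -180, 434, -1008]; [0, 0, 2, 0, 12, -60, 210, -630, 1736]; [0, 0, 0, 3, 0, 20, -120, 490, -1680]; [0, 0, 0, 0, 4, 0, 30, -210, 980]; [0, 0, 0, 0, 0, 5, 0, 42, -336]; [0, 0, 0, 0, 0, 0, 6, 0, 56]; [0, 0, 0, 0, 0, 0, 0, 7, 0]; [0, 0, 0, 0, 0, 0, 0, 0, 8]] (rows listed top to bottom)


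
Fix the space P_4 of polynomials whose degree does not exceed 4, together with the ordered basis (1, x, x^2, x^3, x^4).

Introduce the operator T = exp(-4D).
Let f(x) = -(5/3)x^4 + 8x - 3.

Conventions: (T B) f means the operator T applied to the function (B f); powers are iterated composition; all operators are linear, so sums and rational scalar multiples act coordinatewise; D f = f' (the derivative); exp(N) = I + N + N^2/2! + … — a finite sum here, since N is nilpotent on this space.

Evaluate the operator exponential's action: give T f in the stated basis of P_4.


order-1 term: (80/3)x^3 - 32
order-2 term: -160x^2
order-3 term: (1280/3)x
order-4 term: -1280/3
the series for exp(-4D) f terminates at order 4
exp(-4D) f = -(5/3)x^4 + (80/3)x^3 - 160x^2 + (1304/3)x - 1385/3

g(x) = -(5/3)x^4 + (80/3)x^3 - 160x^2 + (1304/3)x - 1385/3


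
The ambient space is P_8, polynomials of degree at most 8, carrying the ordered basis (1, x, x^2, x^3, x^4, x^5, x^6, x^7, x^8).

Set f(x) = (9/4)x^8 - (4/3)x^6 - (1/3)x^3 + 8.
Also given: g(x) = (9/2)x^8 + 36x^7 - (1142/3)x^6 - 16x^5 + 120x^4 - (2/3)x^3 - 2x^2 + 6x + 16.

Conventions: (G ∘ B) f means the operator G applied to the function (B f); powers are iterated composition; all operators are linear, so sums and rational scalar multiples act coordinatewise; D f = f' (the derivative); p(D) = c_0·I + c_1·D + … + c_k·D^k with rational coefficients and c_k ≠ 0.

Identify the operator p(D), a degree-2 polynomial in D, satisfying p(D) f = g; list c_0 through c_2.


c_0 = 2, c_1 = 2, c_2 = -3

D^0 f = (9/4)x^8 - (4/3)x^6 - (1/3)x^3 + 8
D^1 f = 18x^7 - 8x^5 - x^2
D^2 f = 126x^6 - 40x^4 - 2x
matching coefficients of g against c_0 f + c_1 Df + … from the top degree down determines the c_i
solution: c_0 = 2, c_1 = 2, c_2 = -3


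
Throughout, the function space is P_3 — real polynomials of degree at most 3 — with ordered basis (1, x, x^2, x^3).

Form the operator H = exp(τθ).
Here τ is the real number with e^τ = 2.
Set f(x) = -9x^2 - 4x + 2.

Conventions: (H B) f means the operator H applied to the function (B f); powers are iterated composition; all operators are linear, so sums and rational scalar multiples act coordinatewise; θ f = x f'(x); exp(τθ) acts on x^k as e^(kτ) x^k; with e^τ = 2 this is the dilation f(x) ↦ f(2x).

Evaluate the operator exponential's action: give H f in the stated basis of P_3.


g(x) = -36x^2 - 8x + 2

exp(τθ) x^k = e^(kτ) x^k; with e^τ = 2 this sends x^k to 2^k x^k
x ↦ 2 x
x^2 ↦ 4 x^2
applying this coordinatewise to f: exp(τθ) f = -36x^2 - 8x + 2


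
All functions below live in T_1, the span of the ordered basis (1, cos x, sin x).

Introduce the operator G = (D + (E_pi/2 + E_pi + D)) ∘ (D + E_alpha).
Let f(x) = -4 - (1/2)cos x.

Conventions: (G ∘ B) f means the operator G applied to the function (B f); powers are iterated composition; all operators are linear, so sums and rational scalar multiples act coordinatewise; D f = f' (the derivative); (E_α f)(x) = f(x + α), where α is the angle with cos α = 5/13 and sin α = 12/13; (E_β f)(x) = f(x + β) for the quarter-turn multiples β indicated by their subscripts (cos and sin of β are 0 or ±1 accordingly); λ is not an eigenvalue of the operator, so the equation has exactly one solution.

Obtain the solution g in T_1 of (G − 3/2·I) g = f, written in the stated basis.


the image equals g(x) = -8 + (199/3077)cos x + (20/3077)sin x

write g with unknown coordinates in the stated basis and equate coefficients in (G − 3/2·I) g = f
solving from the highest basis element down gives g = -8 + (199/3077)cos x + (20/3077)sin x
check: G g = -16 - (1240/3077)cos x + (30/3077)sin x
so G g − 3/2·g = -4 - (1/2)cos x = f ✓


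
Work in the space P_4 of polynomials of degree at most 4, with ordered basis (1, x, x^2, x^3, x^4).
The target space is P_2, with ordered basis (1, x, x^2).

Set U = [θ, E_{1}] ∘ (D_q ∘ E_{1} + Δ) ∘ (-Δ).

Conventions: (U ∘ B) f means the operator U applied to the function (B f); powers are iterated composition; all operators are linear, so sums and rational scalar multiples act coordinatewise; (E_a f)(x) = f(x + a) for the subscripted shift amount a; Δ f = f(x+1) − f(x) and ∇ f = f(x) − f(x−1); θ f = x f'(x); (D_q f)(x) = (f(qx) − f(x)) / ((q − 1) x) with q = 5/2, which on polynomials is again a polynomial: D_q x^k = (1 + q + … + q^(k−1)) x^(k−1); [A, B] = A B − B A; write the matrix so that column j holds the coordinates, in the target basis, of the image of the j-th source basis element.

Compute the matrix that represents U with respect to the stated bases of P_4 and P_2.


the matrix is [[0, 0, 0, 33/2, 189]; [0, 0, 0, 0, 102]; [0, 0, 0, 0, 0]] (rows listed top to bottom)

image of 1: 0
image of x: 0
image of x^2: 0
image of x^3: 33/2
image of x^4: 102x + 189
each image's coordinates form column j of the matrix
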